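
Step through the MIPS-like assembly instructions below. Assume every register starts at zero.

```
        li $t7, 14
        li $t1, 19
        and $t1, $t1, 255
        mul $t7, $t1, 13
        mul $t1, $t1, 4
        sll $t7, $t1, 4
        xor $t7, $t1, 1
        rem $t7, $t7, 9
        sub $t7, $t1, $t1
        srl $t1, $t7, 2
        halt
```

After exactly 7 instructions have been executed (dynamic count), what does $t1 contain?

$t7=14
$t1=19
$t1=19&255=19
$t7=19*13=247
$t1=19*4=76
$t7=76<<4=1216
$t7=76^1=77
After step 7: $t1 = 76.

76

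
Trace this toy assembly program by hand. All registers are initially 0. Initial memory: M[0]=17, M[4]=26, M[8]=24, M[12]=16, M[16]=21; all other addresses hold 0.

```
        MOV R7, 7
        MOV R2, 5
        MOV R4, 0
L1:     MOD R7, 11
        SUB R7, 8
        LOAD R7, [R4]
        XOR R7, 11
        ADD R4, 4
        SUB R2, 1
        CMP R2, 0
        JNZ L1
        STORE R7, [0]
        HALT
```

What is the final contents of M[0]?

30

R7=7
R2=5
R4=0
R7=7%11=7
R7=7-8=-1
R7=M[0]=17
R7=17^11=26
R4=0+4=4
R2=5-1=4
CMP R2, 0  (cmp 4,0)
JNZ L1: taken
R7=26%11=4
R7=4-8=-4
R7=M[4]=26
R7=26^11=17
R4=4+4=8
R2=4-1=3
CMP R2, 0  (cmp 3,0)
JNZ L1: taken
R7=17%11=6
R7=6-8=-2
R7=M[8]=24
R7=24^11=19
R4=8+4=12
R2=3-1=2
CMP R2, 0  (cmp 2,0)
JNZ L1: taken
R7=19%11=8
R7=8-8=0
R7=M[12]=16
R7=16^11=27
R4=12+4=16
R2=2-1=1
CMP R2, 0  (cmp 1,0)
JNZ L1: taken
R7=27%11=5
R7=5-8=-3
R7=M[16]=21
R7=21^11=30
R4=16+4=20
R2=1-1=0
CMP R2, 0  (cmp 0,0)
JNZ L1: not taken
STORE R7, [0] → M[0]=30
halt.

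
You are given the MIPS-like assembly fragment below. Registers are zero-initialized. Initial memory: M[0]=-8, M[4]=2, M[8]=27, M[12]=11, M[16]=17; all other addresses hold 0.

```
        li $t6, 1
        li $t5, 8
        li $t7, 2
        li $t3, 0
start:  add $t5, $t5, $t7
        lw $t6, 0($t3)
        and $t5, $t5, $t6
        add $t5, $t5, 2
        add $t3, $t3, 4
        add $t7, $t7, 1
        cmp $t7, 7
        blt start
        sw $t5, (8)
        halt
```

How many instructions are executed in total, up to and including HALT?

46

$t6=1
$t5=8
$t7=2
$t3=0
$t5=8+2=10
$t6=M[0]=-8
$t5=10&(-8)=8
$t5=8+2=10
$t3=0+4=4
$t7=2+1=3
cmp $t7, 7  (cmp 3,7)
blt start: taken
$t5=10+3=13
$t6=M[4]=2
$t5=13&2=0
$t5=0+2=2
$t3=4+4=8
$t7=3+1=4
cmp $t7, 7  (cmp 4,7)
blt start: taken
$t5=2+4=6
$t6=M[8]=27
$t5=6&27=2
$t5=2+2=4
$t3=8+4=12
$t7=4+1=5
cmp $t7, 7  (cmp 5,7)
blt start: taken
$t5=4+5=9
$t6=M[12]=11
$t5=9&11=9
$t5=9+2=11
$t3=12+4=16
$t7=5+1=6
cmp $t7, 7  (cmp 6,7)
blt start: taken
$t5=11+6=17
$t6=M[16]=17
$t5=17&17=17
$t5=17+2=19
$t3=16+4=20
$t7=6+1=7
cmp $t7, 7  (cmp 7,7)
blt start: not taken
sw $t5, (8) → M[8]=19
halt.
Total executed instructions: 46.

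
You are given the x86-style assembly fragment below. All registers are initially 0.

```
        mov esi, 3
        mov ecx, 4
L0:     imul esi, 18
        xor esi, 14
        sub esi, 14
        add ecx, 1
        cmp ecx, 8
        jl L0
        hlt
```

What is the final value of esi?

esi=3
ecx=4
esi=3*18=54
esi=54^14=56
esi=56-14=42
ecx=4+1=5
cmp ecx, 8  (cmp 5,8)
jl L0: taken
esi=42*18=756
esi=756^14=762
esi=762-14=748
ecx=5+1=6
cmp ecx, 8  (cmp 6,8)
jl L0: taken
esi=748*18=13464
esi=13464^14=13462
esi=13462-14=13448
ecx=6+1=7
cmp ecx, 8  (cmp 7,8)
jl L0: taken
esi=13448*18=242064
esi=242064^14=242078
esi=242078-14=242064
ecx=7+1=8
cmp ecx, 8  (cmp 8,8)
jl L0: not taken
halt.

242064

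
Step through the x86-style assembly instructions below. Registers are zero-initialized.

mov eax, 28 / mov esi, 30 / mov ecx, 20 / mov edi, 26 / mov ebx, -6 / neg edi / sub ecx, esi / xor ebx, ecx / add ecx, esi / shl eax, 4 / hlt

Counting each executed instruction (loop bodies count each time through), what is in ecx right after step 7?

eax=28
esi=30
ecx=20
edi=26
ebx=-6
edi=-(26)=-26
ecx=20-30=-10
After step 7: ecx = -10.

-10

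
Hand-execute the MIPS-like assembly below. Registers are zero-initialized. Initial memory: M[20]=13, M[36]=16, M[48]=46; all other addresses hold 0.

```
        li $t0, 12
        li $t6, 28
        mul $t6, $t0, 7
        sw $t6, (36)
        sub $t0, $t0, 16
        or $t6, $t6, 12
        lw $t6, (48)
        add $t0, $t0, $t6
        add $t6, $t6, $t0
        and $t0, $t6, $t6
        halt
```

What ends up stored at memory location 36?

li $t0, 12 → $t0=12
li $t6, 28 → $t6=28
mul $t6, $t0, 7 → $t6=12*7=84
sw $t6, (36) → M[36]=84
sub $t0, $t0, 16 → $t0=12-16=-4
or $t6, $t6, 12 → $t6=84|12=92
lw $t6, (48) → $t6=M[48]=46
add $t0, $t0, $t6 → $t0=(-4)+46=42
add $t6, $t6, $t0 → $t6=46+42=88
and $t0, $t6, $t6 → $t0=88&88=88
halt.

84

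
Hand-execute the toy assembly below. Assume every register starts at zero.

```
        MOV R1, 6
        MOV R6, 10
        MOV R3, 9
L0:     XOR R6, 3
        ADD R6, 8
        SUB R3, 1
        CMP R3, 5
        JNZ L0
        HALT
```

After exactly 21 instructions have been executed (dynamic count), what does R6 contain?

after MOV R1, 6: R1=6
after MOV R6, 10: R6=10
after MOV R3, 9: R3=9
after XOR R6, 3: R6=10^3=9
after ADD R6, 8: R6=9+8=17
after SUB R3, 1: R3=9-1=8
CMP R3, 5  (cmp 8,5)
JNZ L0: taken
after XOR R6, 3: R6=17^3=18
after ADD R6, 8: R6=18+8=26
after SUB R3, 1: R3=8-1=7
CMP R3, 5  (cmp 7,5)
JNZ L0: taken
after XOR R6, 3: R6=26^3=25
after ADD R6, 8: R6=25+8=33
after SUB R3, 1: R3=7-1=6
CMP R3, 5  (cmp 6,5)
JNZ L0: taken
after XOR R6, 3: R6=33^3=34
after ADD R6, 8: R6=34+8=42
after SUB R3, 1: R3=6-1=5
After step 21: R6 = 42.

42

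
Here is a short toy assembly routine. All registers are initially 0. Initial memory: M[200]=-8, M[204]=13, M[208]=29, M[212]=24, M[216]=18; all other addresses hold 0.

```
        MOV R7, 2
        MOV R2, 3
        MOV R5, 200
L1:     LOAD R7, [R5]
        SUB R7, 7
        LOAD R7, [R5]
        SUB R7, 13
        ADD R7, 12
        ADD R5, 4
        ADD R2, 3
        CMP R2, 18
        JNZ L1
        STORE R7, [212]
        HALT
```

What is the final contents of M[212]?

17

MOV R7, 2 → R7=2
MOV R2, 3 → R2=3
MOV R5, 200 → R5=200
LOAD R7, [R5] → R7=M[200]=-8
SUB R7, 7 → R7=(-8)-7=-15
LOAD R7, [R5] → R7=M[200]=-8
SUB R7, 13 → R7=(-8)-13=-21
ADD R7, 12 → R7=(-21)+12=-9
ADD R5, 4 → R5=200+4=204
ADD R2, 3 → R2=3+3=6
CMP R2, 18  (cmp 6,18)
JNZ L1: taken
LOAD R7, [R5] → R7=M[204]=13
SUB R7, 7 → R7=13-7=6
LOAD R7, [R5] → R7=M[204]=13
SUB R7, 13 → R7=13-13=0
ADD R7, 12 → R7=0+12=12
ADD R5, 4 → R5=204+4=208
ADD R2, 3 → R2=6+3=9
CMP R2, 18  (cmp 9,18)
JNZ L1: taken
LOAD R7, [R5] → R7=M[208]=29
SUB R7, 7 → R7=29-7=22
LOAD R7, [R5] → R7=M[208]=29
SUB R7, 13 → R7=29-13=16
ADD R7, 12 → R7=16+12=28
ADD R5, 4 → R5=208+4=212
ADD R2, 3 → R2=9+3=12
CMP R2, 18  (cmp 12,18)
JNZ L1: taken
LOAD R7, [R5] → R7=M[212]=24
SUB R7, 7 → R7=24-7=17
LOAD R7, [R5] → R7=M[212]=24
SUB R7, 13 → R7=24-13=11
ADD R7, 12 → R7=11+12=23
ADD R5, 4 → R5=212+4=216
ADD R2, 3 → R2=12+3=15
CMP R2, 18  (cmp 15,18)
JNZ L1: taken
LOAD R7, [R5] → R7=M[216]=18
SUB R7, 7 → R7=18-7=11
LOAD R7, [R5] → R7=M[216]=18
SUB R7, 13 → R7=18-13=5
ADD R7, 12 → R7=5+12=17
ADD R5, 4 → R5=216+4=220
ADD R2, 3 → R2=15+3=18
CMP R2, 18  (cmp 18,18)
JNZ L1: not taken
STORE R7, [212] → M[212]=17
halt.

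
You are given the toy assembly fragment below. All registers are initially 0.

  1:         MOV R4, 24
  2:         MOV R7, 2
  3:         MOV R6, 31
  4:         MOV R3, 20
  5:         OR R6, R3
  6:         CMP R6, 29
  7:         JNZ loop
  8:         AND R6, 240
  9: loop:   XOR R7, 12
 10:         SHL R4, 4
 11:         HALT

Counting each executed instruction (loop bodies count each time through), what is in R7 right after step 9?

after MOV R4, 24: R4=24
after MOV R7, 2: R7=2
after MOV R6, 31: R6=31
after MOV R3, 20: R3=20
after OR R6, R3: R6=31|20=31
CMP R6, 29  (cmp 31,29)
JNZ loop: taken
after XOR R7, 12: R7=2^12=14
after SHL R4, 4: R4=24<<4=384
After step 9: R7 = 14.

14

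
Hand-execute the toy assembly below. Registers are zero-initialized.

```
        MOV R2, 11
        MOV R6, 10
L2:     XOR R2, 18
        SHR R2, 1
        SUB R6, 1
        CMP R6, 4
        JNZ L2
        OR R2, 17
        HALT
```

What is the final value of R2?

31

MOV R2, 11 → R2=11
MOV R6, 10 → R6=10
XOR R2, 18 → R2=11^18=25
SHR R2, 1 → R2=25>>1=12
SUB R6, 1 → R6=10-1=9
CMP R6, 4  (cmp 9,4)
JNZ L2: taken
XOR R2, 18 → R2=12^18=30
SHR R2, 1 → R2=30>>1=15
SUB R6, 1 → R6=9-1=8
CMP R6, 4  (cmp 8,4)
JNZ L2: taken
XOR R2, 18 → R2=15^18=29
SHR R2, 1 → R2=29>>1=14
SUB R6, 1 → R6=8-1=7
CMP R6, 4  (cmp 7,4)
JNZ L2: taken
XOR R2, 18 → R2=14^18=28
SHR R2, 1 → R2=28>>1=14
SUB R6, 1 → R6=7-1=6
CMP R6, 4  (cmp 6,4)
JNZ L2: taken
XOR R2, 18 → R2=14^18=28
SHR R2, 1 → R2=28>>1=14
SUB R6, 1 → R6=6-1=5
CMP R6, 4  (cmp 5,4)
JNZ L2: taken
XOR R2, 18 → R2=14^18=28
SHR R2, 1 → R2=28>>1=14
SUB R6, 1 → R6=5-1=4
CMP R6, 4  (cmp 4,4)
JNZ L2: not taken
OR R2, 17 → R2=14|17=31
halt.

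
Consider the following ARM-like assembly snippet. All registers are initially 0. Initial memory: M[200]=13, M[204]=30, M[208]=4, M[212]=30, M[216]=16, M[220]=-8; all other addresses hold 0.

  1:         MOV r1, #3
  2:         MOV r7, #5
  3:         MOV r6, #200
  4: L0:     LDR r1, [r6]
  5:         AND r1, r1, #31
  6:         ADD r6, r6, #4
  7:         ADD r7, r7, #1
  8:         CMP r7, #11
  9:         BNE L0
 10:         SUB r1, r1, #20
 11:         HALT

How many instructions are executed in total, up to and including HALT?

41

r1=3
r7=5
r6=200
r1=M[200]=13
r1=13&31=13
r6=200+4=204
r7=5+1=6
CMP r7, #11  (cmp 6,11)
BNE L0: taken
r1=M[204]=30
r1=30&31=30
r6=204+4=208
r7=6+1=7
CMP r7, #11  (cmp 7,11)
BNE L0: taken
r1=M[208]=4
r1=4&31=4
r6=208+4=212
r7=7+1=8
CMP r7, #11  (cmp 8,11)
BNE L0: taken
r1=M[212]=30
r1=30&31=30
r6=212+4=216
r7=8+1=9
CMP r7, #11  (cmp 9,11)
BNE L0: taken
r1=M[216]=16
r1=16&31=16
r6=216+4=220
r7=9+1=10
CMP r7, #11  (cmp 10,11)
BNE L0: taken
r1=M[220]=-8
r1=(-8)&31=24
r6=220+4=224
r7=10+1=11
CMP r7, #11  (cmp 11,11)
BNE L0: not taken
r1=24-20=4
halt.
Total executed instructions: 41.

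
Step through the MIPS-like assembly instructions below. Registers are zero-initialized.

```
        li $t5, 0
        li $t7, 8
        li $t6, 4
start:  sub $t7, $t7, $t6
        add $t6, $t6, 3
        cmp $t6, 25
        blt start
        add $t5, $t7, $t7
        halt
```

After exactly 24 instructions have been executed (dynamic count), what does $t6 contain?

19

li $t5, 0 → $t5=0
li $t7, 8 → $t7=8
li $t6, 4 → $t6=4
sub $t7, $t7, $t6 → $t7=8-4=4
add $t6, $t6, 3 → $t6=4+3=7
cmp $t6, 25  (cmp 7,25)
blt start: taken
sub $t7, $t7, $t6 → $t7=4-7=-3
add $t6, $t6, 3 → $t6=7+3=10
cmp $t6, 25  (cmp 10,25)
blt start: taken
sub $t7, $t7, $t6 → $t7=(-3)-10=-13
add $t6, $t6, 3 → $t6=10+3=13
cmp $t6, 25  (cmp 13,25)
blt start: taken
sub $t7, $t7, $t6 → $t7=(-13)-13=-26
add $t6, $t6, 3 → $t6=13+3=16
cmp $t6, 25  (cmp 16,25)
blt start: taken
sub $t7, $t7, $t6 → $t7=(-26)-16=-42
add $t6, $t6, 3 → $t6=16+3=19
cmp $t6, 25  (cmp 19,25)
blt start: taken
sub $t7, $t7, $t6 → $t7=(-42)-19=-61
After step 24: $t6 = 19.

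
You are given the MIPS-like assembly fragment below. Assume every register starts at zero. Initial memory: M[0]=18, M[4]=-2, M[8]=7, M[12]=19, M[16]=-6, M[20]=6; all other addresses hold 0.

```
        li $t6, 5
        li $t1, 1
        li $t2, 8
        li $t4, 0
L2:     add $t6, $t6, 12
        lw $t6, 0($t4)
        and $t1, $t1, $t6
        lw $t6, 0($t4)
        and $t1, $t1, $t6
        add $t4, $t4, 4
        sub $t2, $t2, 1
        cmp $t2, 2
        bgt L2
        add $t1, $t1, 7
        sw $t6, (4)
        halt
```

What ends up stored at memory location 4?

6

li $t6, 5 → $t6=5
li $t1, 1 → $t1=1
li $t2, 8 → $t2=8
li $t4, 0 → $t4=0
add $t6, $t6, 12 → $t6=5+12=17
lw $t6, 0($t4) → $t6=M[0]=18
and $t1, $t1, $t6 → $t1=1&18=0
lw $t6, 0($t4) → $t6=M[0]=18
and $t1, $t1, $t6 → $t1=0&18=0
add $t4, $t4, 4 → $t4=0+4=4
sub $t2, $t2, 1 → $t2=8-1=7
cmp $t2, 2  (cmp 7,2)
bgt L2: taken
add $t6, $t6, 12 → $t6=18+12=30
lw $t6, 0($t4) → $t6=M[4]=-2
and $t1, $t1, $t6 → $t1=0&(-2)=0
lw $t6, 0($t4) → $t6=M[4]=-2
and $t1, $t1, $t6 → $t1=0&(-2)=0
add $t4, $t4, 4 → $t4=4+4=8
sub $t2, $t2, 1 → $t2=7-1=6
cmp $t2, 2  (cmp 6,2)
bgt L2: taken
add $t6, $t6, 12 → $t6=(-2)+12=10
lw $t6, 0($t4) → $t6=M[8]=7
and $t1, $t1, $t6 → $t1=0&7=0
lw $t6, 0($t4) → $t6=M[8]=7
and $t1, $t1, $t6 → $t1=0&7=0
add $t4, $t4, 4 → $t4=8+4=12
sub $t2, $t2, 1 → $t2=6-1=5
cmp $t2, 2  (cmp 5,2)
bgt L2: taken
add $t6, $t6, 12 → $t6=7+12=19
lw $t6, 0($t4) → $t6=M[12]=19
and $t1, $t1, $t6 → $t1=0&19=0
lw $t6, 0($t4) → $t6=M[12]=19
and $t1, $t1, $t6 → $t1=0&19=0
add $t4, $t4, 4 → $t4=12+4=16
sub $t2, $t2, 1 → $t2=5-1=4
cmp $t2, 2  (cmp 4,2)
bgt L2: taken
add $t6, $t6, 12 → $t6=19+12=31
lw $t6, 0($t4) → $t6=M[16]=-6
and $t1, $t1, $t6 → $t1=0&(-6)=0
lw $t6, 0($t4) → $t6=M[16]=-6
and $t1, $t1, $t6 → $t1=0&(-6)=0
add $t4, $t4, 4 → $t4=16+4=20
sub $t2, $t2, 1 → $t2=4-1=3
cmp $t2, 2  (cmp 3,2)
bgt L2: taken
add $t6, $t6, 12 → $t6=(-6)+12=6
lw $t6, 0($t4) → $t6=M[20]=6
and $t1, $t1, $t6 → $t1=0&6=0
lw $t6, 0($t4) → $t6=M[20]=6
and $t1, $t1, $t6 → $t1=0&6=0
add $t4, $t4, 4 → $t4=20+4=24
sub $t2, $t2, 1 → $t2=3-1=2
cmp $t2, 2  (cmp 2,2)
bgt L2: not taken
add $t1, $t1, 7 → $t1=0+7=7
sw $t6, (4) → M[4]=6
halt.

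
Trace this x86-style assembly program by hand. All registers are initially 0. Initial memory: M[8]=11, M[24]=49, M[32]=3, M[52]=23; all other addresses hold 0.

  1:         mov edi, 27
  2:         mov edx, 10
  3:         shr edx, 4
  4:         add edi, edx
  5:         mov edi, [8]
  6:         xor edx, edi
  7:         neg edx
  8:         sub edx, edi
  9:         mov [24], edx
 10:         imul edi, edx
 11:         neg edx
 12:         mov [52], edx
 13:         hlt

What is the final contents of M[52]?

22

mov edi, 27 → edi=27
mov edx, 10 → edx=10
shr edx, 4 → edx=10>>4=0
add edi, edx → edi=27+0=27
mov edi, [8] → edi=M[8]=11
xor edx, edi → edx=0^11=11
neg edx → edx=-(11)=-11
sub edx, edi → edx=(-11)-11=-22
mov [24], edx → M[24]=-22
imul edi, edx → edi=11*(-22)=-242
neg edx → edx=-(-22)=22
mov [52], edx → M[52]=22
halt.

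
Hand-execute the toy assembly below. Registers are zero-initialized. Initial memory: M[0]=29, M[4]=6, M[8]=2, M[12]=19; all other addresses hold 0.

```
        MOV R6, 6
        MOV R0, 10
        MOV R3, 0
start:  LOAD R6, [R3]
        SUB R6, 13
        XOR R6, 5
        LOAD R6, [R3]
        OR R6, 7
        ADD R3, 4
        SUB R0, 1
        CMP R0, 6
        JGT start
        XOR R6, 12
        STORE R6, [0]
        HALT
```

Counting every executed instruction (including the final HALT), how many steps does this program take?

R6=6
R0=10
R3=0
R6=M[0]=29
R6=29-13=16
R6=16^5=21
R6=M[0]=29
R6=29|7=31
R3=0+4=4
R0=10-1=9
CMP R0, 6  (cmp 9,6)
JGT start: taken
R6=M[4]=6
R6=6-13=-7
R6=(-7)^5=-4
R6=M[4]=6
R6=6|7=7
R3=4+4=8
R0=9-1=8
CMP R0, 6  (cmp 8,6)
JGT start: taken
R6=M[8]=2
R6=2-13=-11
R6=(-11)^5=-16
R6=M[8]=2
R6=2|7=7
R3=8+4=12
R0=8-1=7
CMP R0, 6  (cmp 7,6)
JGT start: taken
R6=M[12]=19
R6=19-13=6
R6=6^5=3
R6=M[12]=19
R6=19|7=23
R3=12+4=16
R0=7-1=6
CMP R0, 6  (cmp 6,6)
JGT start: not taken
R6=23^12=27
STORE R6, [0] → M[0]=27
halt.
Total executed instructions: 42.

42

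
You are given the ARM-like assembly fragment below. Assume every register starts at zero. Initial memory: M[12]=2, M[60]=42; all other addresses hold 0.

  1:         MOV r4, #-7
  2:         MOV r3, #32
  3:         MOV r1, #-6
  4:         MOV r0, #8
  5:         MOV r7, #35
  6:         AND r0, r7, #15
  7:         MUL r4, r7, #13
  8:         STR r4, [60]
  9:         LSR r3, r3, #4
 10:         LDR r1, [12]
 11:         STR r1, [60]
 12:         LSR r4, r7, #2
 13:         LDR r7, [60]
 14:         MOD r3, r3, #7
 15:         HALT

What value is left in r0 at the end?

MOV r4, #-7 → r4=-7
MOV r3, #32 → r3=32
MOV r1, #-6 → r1=-6
MOV r0, #8 → r0=8
MOV r7, #35 → r7=35
AND r0, r7, #15 → r0=35&15=3
MUL r4, r7, #13 → r4=35*13=455
STR r4, [60] → M[60]=455
LSR r3, r3, #4 → r3=32>>4=2
LDR r1, [12] → r1=M[12]=2
STR r1, [60] → M[60]=2
LSR r4, r7, #2 → r4=35>>2=8
LDR r7, [60] → r7=M[60]=2
MOD r3, r3, #7 → r3=2%7=2
halt.

3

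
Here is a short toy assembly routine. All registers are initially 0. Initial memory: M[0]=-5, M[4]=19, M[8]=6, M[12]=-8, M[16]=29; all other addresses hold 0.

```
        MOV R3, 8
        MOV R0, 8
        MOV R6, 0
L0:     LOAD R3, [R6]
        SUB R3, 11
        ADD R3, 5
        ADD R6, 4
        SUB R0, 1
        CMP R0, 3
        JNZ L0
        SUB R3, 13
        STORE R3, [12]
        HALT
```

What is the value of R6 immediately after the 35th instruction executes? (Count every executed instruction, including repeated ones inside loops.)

MOV R3, 8 → R3=8
MOV R0, 8 → R0=8
MOV R6, 0 → R6=0
LOAD R3, [R6] → R3=M[0]=-5
SUB R3, 11 → R3=(-5)-11=-16
ADD R3, 5 → R3=(-16)+5=-11
ADD R6, 4 → R6=0+4=4
SUB R0, 1 → R0=8-1=7
CMP R0, 3  (cmp 7,3)
JNZ L0: taken
LOAD R3, [R6] → R3=M[4]=19
SUB R3, 11 → R3=19-11=8
ADD R3, 5 → R3=8+5=13
ADD R6, 4 → R6=4+4=8
SUB R0, 1 → R0=7-1=6
CMP R0, 3  (cmp 6,3)
JNZ L0: taken
LOAD R3, [R6] → R3=M[8]=6
SUB R3, 11 → R3=6-11=-5
ADD R3, 5 → R3=(-5)+5=0
ADD R6, 4 → R6=8+4=12
SUB R0, 1 → R0=6-1=5
CMP R0, 3  (cmp 5,3)
JNZ L0: taken
LOAD R3, [R6] → R3=M[12]=-8
SUB R3, 11 → R3=(-8)-11=-19
ADD R3, 5 → R3=(-19)+5=-14
ADD R6, 4 → R6=12+4=16
SUB R0, 1 → R0=5-1=4
CMP R0, 3  (cmp 4,3)
JNZ L0: taken
LOAD R3, [R6] → R3=M[16]=29
SUB R3, 11 → R3=29-11=18
ADD R3, 5 → R3=18+5=23
ADD R6, 4 → R6=16+4=20
After step 35: R6 = 20.

20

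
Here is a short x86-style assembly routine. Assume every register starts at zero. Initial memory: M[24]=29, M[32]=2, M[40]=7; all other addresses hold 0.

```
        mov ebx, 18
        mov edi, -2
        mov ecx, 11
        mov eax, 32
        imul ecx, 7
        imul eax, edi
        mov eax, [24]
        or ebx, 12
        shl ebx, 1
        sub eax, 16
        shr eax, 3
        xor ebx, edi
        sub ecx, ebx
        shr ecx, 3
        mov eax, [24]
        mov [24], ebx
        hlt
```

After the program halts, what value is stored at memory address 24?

-62

mov ebx, 18 → ebx=18
mov edi, -2 → edi=-2
mov ecx, 11 → ecx=11
mov eax, 32 → eax=32
imul ecx, 7 → ecx=11*7=77
imul eax, edi → eax=32*(-2)=-64
mov eax, [24] → eax=M[24]=29
or ebx, 12 → ebx=18|12=30
shl ebx, 1 → ebx=30<<1=60
sub eax, 16 → eax=29-16=13
shr eax, 3 → eax=13>>3=1
xor ebx, edi → ebx=60^(-2)=-62
sub ecx, ebx → ecx=77-(-62)=139
shr ecx, 3 → ecx=139>>3=17
mov eax, [24] → eax=M[24]=29
mov [24], ebx → M[24]=-62
halt.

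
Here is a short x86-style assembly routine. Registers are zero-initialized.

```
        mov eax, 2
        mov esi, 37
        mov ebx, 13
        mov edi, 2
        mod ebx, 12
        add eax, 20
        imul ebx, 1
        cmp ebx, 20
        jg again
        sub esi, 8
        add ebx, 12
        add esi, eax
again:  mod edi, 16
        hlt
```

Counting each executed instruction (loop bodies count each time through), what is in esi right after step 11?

29

after mov eax, 2: eax=2
after mov esi, 37: esi=37
after mov ebx, 13: ebx=13
after mov edi, 2: edi=2
after mod ebx, 12: ebx=13%12=1
after add eax, 20: eax=2+20=22
after imul ebx, 1: ebx=1*1=1
cmp ebx, 20  (cmp 1,20)
jg again: not taken
after sub esi, 8: esi=37-8=29
after add ebx, 12: ebx=1+12=13
After step 11: esi = 29.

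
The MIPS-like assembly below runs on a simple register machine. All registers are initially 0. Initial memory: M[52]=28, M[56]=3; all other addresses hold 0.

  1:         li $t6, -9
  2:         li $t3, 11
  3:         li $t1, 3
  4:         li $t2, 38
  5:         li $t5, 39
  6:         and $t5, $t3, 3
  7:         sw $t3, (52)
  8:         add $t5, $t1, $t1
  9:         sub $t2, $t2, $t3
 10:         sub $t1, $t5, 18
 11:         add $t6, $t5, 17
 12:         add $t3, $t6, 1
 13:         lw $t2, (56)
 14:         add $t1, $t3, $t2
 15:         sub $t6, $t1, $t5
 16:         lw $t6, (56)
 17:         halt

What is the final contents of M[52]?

11

li $t6, -9 → $t6=-9
li $t3, 11 → $t3=11
li $t1, 3 → $t1=3
li $t2, 38 → $t2=38
li $t5, 39 → $t5=39
and $t5, $t3, 3 → $t5=11&3=3
sw $t3, (52) → M[52]=11
add $t5, $t1, $t1 → $t5=3+3=6
sub $t2, $t2, $t3 → $t2=38-11=27
sub $t1, $t5, 18 → $t1=6-18=-12
add $t6, $t5, 17 → $t6=6+17=23
add $t3, $t6, 1 → $t3=23+1=24
lw $t2, (56) → $t2=M[56]=3
add $t1, $t3, $t2 → $t1=24+3=27
sub $t6, $t1, $t5 → $t6=27-6=21
lw $t6, (56) → $t6=M[56]=3
halt.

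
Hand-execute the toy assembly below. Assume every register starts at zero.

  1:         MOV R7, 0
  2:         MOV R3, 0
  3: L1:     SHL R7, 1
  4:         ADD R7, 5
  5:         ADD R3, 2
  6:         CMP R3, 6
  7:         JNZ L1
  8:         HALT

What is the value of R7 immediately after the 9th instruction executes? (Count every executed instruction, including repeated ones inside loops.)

15

after MOV R7, 0: R7=0
after MOV R3, 0: R3=0
after SHL R7, 1: R7=0<<1=0
after ADD R7, 5: R7=0+5=5
after ADD R3, 2: R3=0+2=2
CMP R3, 6  (cmp 2,6)
JNZ L1: taken
after SHL R7, 1: R7=5<<1=10
after ADD R7, 5: R7=10+5=15
After step 9: R7 = 15.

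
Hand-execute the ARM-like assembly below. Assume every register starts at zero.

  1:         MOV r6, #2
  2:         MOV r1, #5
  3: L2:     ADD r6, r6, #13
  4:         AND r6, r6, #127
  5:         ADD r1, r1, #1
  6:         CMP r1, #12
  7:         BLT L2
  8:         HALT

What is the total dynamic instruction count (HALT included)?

38

MOV r6, #2 → r6=2
MOV r1, #5 → r1=5
ADD r6, r6, #13 → r6=2+13=15
AND r6, r6, #127 → r6=15&127=15
ADD r1, r1, #1 → r1=5+1=6
CMP r1, #12  (cmp 6,12)
BLT L2: taken
ADD r6, r6, #13 → r6=15+13=28
AND r6, r6, #127 → r6=28&127=28
ADD r1, r1, #1 → r1=6+1=7
CMP r1, #12  (cmp 7,12)
BLT L2: taken
ADD r6, r6, #13 → r6=28+13=41
AND r6, r6, #127 → r6=41&127=41
ADD r1, r1, #1 → r1=7+1=8
CMP r1, #12  (cmp 8,12)
BLT L2: taken
ADD r6, r6, #13 → r6=41+13=54
AND r6, r6, #127 → r6=54&127=54
ADD r1, r1, #1 → r1=8+1=9
CMP r1, #12  (cmp 9,12)
BLT L2: taken
ADD r6, r6, #13 → r6=54+13=67
AND r6, r6, #127 → r6=67&127=67
ADD r1, r1, #1 → r1=9+1=10
CMP r1, #12  (cmp 10,12)
BLT L2: taken
ADD r6, r6, #13 → r6=67+13=80
AND r6, r6, #127 → r6=80&127=80
ADD r1, r1, #1 → r1=10+1=11
CMP r1, #12  (cmp 11,12)
BLT L2: taken
ADD r6, r6, #13 → r6=80+13=93
AND r6, r6, #127 → r6=93&127=93
ADD r1, r1, #1 → r1=11+1=12
CMP r1, #12  (cmp 12,12)
BLT L2: not taken
halt.
Total executed instructions: 38.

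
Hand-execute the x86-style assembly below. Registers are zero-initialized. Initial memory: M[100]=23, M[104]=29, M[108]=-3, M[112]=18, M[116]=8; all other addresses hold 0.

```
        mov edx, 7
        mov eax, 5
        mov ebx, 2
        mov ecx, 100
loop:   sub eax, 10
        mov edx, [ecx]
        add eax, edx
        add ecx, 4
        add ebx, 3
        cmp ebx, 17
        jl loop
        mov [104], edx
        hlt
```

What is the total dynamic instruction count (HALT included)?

41

after mov edx, 7: edx=7
after mov eax, 5: eax=5
after mov ebx, 2: ebx=2
after mov ecx, 100: ecx=100
after sub eax, 10: eax=5-10=-5
after mov edx, [ecx]: edx=M[100]=23
after add eax, edx: eax=(-5)+23=18
after add ecx, 4: ecx=100+4=104
after add ebx, 3: ebx=2+3=5
cmp ebx, 17  (cmp 5,17)
jl loop: taken
after sub eax, 10: eax=18-10=8
after mov edx, [ecx]: edx=M[104]=29
after add eax, edx: eax=8+29=37
after add ecx, 4: ecx=104+4=108
after add ebx, 3: ebx=5+3=8
cmp ebx, 17  (cmp 8,17)
jl loop: taken
after sub eax, 10: eax=37-10=27
after mov edx, [ecx]: edx=M[108]=-3
after add eax, edx: eax=27+(-3)=24
after add ecx, 4: ecx=108+4=112
after add ebx, 3: ebx=8+3=11
cmp ebx, 17  (cmp 11,17)
jl loop: taken
after sub eax, 10: eax=24-10=14
after mov edx, [ecx]: edx=M[112]=18
after add eax, edx: eax=14+18=32
after add ecx, 4: ecx=112+4=116
after add ebx, 3: ebx=11+3=14
cmp ebx, 17  (cmp 14,17)
jl loop: taken
after sub eax, 10: eax=32-10=22
after mov edx, [ecx]: edx=M[116]=8
after add eax, edx: eax=22+8=30
after add ecx, 4: ecx=116+4=120
after add ebx, 3: ebx=14+3=17
cmp ebx, 17  (cmp 17,17)
jl loop: not taken
mov [104], edx → M[104]=8
halt.
Total executed instructions: 41.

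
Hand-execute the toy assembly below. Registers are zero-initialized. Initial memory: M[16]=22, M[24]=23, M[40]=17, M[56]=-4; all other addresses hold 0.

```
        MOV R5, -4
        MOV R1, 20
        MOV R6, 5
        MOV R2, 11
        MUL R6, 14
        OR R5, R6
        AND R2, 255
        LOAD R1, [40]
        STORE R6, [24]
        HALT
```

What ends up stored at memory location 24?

70

R5=-4
R1=20
R6=5
R2=11
R6=5*14=70
R5=(-4)|70=-2
R2=11&255=11
R1=M[40]=17
STORE R6, [24] → M[24]=70
halt.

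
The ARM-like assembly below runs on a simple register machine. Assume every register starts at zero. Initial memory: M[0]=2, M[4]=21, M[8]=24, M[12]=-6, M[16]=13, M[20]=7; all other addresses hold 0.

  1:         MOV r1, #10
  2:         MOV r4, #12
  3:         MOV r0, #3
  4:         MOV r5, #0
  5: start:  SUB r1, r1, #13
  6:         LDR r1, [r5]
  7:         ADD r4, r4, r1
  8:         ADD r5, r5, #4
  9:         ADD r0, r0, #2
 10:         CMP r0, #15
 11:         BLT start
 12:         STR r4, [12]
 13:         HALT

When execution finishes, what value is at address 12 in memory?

MOV r1, #10 → r1=10
MOV r4, #12 → r4=12
MOV r0, #3 → r0=3
MOV r5, #0 → r5=0
SUB r1, r1, #13 → r1=10-13=-3
LDR r1, [r5] → r1=M[0]=2
ADD r4, r4, r1 → r4=12+2=14
ADD r5, r5, #4 → r5=0+4=4
ADD r0, r0, #2 → r0=3+2=5
CMP r0, #15  (cmp 5,15)
BLT start: taken
SUB r1, r1, #13 → r1=2-13=-11
LDR r1, [r5] → r1=M[4]=21
ADD r4, r4, r1 → r4=14+21=35
ADD r5, r5, #4 → r5=4+4=8
ADD r0, r0, #2 → r0=5+2=7
CMP r0, #15  (cmp 7,15)
BLT start: taken
SUB r1, r1, #13 → r1=21-13=8
LDR r1, [r5] → r1=M[8]=24
ADD r4, r4, r1 → r4=35+24=59
ADD r5, r5, #4 → r5=8+4=12
ADD r0, r0, #2 → r0=7+2=9
CMP r0, #15  (cmp 9,15)
BLT start: taken
SUB r1, r1, #13 → r1=24-13=11
LDR r1, [r5] → r1=M[12]=-6
ADD r4, r4, r1 → r4=59+(-6)=53
ADD r5, r5, #4 → r5=12+4=16
ADD r0, r0, #2 → r0=9+2=11
CMP r0, #15  (cmp 11,15)
BLT start: taken
SUB r1, r1, #13 → r1=(-6)-13=-19
LDR r1, [r5] → r1=M[16]=13
ADD r4, r4, r1 → r4=53+13=66
ADD r5, r5, #4 → r5=16+4=20
ADD r0, r0, #2 → r0=11+2=13
CMP r0, #15  (cmp 13,15)
BLT start: taken
SUB r1, r1, #13 → r1=13-13=0
LDR r1, [r5] → r1=M[20]=7
ADD r4, r4, r1 → r4=66+7=73
ADD r5, r5, #4 → r5=20+4=24
ADD r0, r0, #2 → r0=13+2=15
CMP r0, #15  (cmp 15,15)
BLT start: not taken
STR r4, [12] → M[12]=73
halt.

73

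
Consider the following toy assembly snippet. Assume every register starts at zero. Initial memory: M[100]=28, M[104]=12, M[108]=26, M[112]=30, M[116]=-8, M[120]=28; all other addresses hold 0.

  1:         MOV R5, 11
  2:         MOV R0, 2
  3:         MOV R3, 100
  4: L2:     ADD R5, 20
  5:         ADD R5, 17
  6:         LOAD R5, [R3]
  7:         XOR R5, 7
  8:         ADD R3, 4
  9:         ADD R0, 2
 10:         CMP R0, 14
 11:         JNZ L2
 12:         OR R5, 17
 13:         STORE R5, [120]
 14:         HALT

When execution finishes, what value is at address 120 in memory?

27

R5=11
R0=2
R3=100
R5=11+20=31
R5=31+17=48
R5=M[100]=28
R5=28^7=27
R3=100+4=104
R0=2+2=4
CMP R0, 14  (cmp 4,14)
JNZ L2: taken
R5=27+20=47
R5=47+17=64
R5=M[104]=12
R5=12^7=11
R3=104+4=108
R0=4+2=6
CMP R0, 14  (cmp 6,14)
JNZ L2: taken
R5=11+20=31
R5=31+17=48
R5=M[108]=26
R5=26^7=29
R3=108+4=112
R0=6+2=8
CMP R0, 14  (cmp 8,14)
JNZ L2: taken
R5=29+20=49
R5=49+17=66
R5=M[112]=30
R5=30^7=25
R3=112+4=116
R0=8+2=10
CMP R0, 14  (cmp 10,14)
JNZ L2: taken
R5=25+20=45
R5=45+17=62
R5=M[116]=-8
R5=(-8)^7=-1
R3=116+4=120
R0=10+2=12
CMP R0, 14  (cmp 12,14)
JNZ L2: taken
R5=(-1)+20=19
R5=19+17=36
R5=M[120]=28
R5=28^7=27
R3=120+4=124
R0=12+2=14
CMP R0, 14  (cmp 14,14)
JNZ L2: not taken
R5=27|17=27
STORE R5, [120] → M[120]=27
halt.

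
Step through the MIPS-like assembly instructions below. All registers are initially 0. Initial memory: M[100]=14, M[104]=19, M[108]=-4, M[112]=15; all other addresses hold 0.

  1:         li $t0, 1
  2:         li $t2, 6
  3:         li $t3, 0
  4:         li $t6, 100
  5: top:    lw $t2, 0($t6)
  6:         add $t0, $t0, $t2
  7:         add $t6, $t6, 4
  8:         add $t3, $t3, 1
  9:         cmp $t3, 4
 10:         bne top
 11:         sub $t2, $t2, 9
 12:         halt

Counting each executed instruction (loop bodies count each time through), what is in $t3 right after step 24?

after li $t0, 1: $t0=1
after li $t2, 6: $t2=6
after li $t3, 0: $t3=0
after li $t6, 100: $t6=100
after lw $t2, 0($t6): $t2=M[100]=14
after add $t0, $t0, $t2: $t0=1+14=15
after add $t6, $t6, 4: $t6=100+4=104
after add $t3, $t3, 1: $t3=0+1=1
cmp $t3, 4  (cmp 1,4)
bne top: taken
after lw $t2, 0($t6): $t2=M[104]=19
after add $t0, $t0, $t2: $t0=15+19=34
after add $t6, $t6, 4: $t6=104+4=108
after add $t3, $t3, 1: $t3=1+1=2
cmp $t3, 4  (cmp 2,4)
bne top: taken
after lw $t2, 0($t6): $t2=M[108]=-4
after add $t0, $t0, $t2: $t0=34+(-4)=30
after add $t6, $t6, 4: $t6=108+4=112
after add $t3, $t3, 1: $t3=2+1=3
cmp $t3, 4  (cmp 3,4)
bne top: taken
after lw $t2, 0($t6): $t2=M[112]=15
after add $t0, $t0, $t2: $t0=30+15=45
After step 24: $t3 = 3.

3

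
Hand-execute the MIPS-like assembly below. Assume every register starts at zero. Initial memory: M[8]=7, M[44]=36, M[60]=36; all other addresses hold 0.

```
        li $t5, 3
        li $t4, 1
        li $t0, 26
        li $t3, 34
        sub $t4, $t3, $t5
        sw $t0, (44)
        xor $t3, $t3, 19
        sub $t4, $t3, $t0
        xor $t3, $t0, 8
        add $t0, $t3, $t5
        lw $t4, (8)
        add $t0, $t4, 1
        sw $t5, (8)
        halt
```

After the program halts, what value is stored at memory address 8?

after li $t5, 3: $t5=3
after li $t4, 1: $t4=1
after li $t0, 26: $t0=26
after li $t3, 34: $t3=34
after sub $t4, $t3, $t5: $t4=34-3=31
sw $t0, (44) → M[44]=26
after xor $t3, $t3, 19: $t3=34^19=49
after sub $t4, $t3, $t0: $t4=49-26=23
after xor $t3, $t0, 8: $t3=26^8=18
after add $t0, $t3, $t5: $t0=18+3=21
after lw $t4, (8): $t4=M[8]=7
after add $t0, $t4, 1: $t0=7+1=8
sw $t5, (8) → M[8]=3
halt.

3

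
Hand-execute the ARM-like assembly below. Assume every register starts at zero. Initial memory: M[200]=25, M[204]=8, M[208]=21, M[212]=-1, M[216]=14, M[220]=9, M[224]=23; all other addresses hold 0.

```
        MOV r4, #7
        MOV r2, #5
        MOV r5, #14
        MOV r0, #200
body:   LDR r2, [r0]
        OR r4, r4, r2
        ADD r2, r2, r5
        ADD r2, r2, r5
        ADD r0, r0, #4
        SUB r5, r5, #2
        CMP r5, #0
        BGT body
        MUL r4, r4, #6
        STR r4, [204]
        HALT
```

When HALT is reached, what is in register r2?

27

after MOV r4, #7: r4=7
after MOV r2, #5: r2=5
after MOV r5, #14: r5=14
after MOV r0, #200: r0=200
after LDR r2, [r0]: r2=M[200]=25
after OR r4, r4, r2: r4=7|25=31
after ADD r2, r2, r5: r2=25+14=39
after ADD r2, r2, r5: r2=39+14=53
after ADD r0, r0, #4: r0=200+4=204
after SUB r5, r5, #2: r5=14-2=12
CMP r5, #0  (cmp 12,0)
BGT body: taken
after LDR r2, [r0]: r2=M[204]=8
after OR r4, r4, r2: r4=31|8=31
after ADD r2, r2, r5: r2=8+12=20
after ADD r2, r2, r5: r2=20+12=32
after ADD r0, r0, #4: r0=204+4=208
after SUB r5, r5, #2: r5=12-2=10
CMP r5, #0  (cmp 10,0)
BGT body: taken
after LDR r2, [r0]: r2=M[208]=21
after OR r4, r4, r2: r4=31|21=31
after ADD r2, r2, r5: r2=21+10=31
after ADD r2, r2, r5: r2=31+10=41
after ADD r0, r0, #4: r0=208+4=212
after SUB r5, r5, #2: r5=10-2=8
CMP r5, #0  (cmp 8,0)
BGT body: taken
after LDR r2, [r0]: r2=M[212]=-1
after OR r4, r4, r2: r4=31|(-1)=-1
after ADD r2, r2, r5: r2=(-1)+8=7
after ADD r2, r2, r5: r2=7+8=15
after ADD r0, r0, #4: r0=212+4=216
after SUB r5, r5, #2: r5=8-2=6
CMP r5, #0  (cmp 6,0)
BGT body: taken
after LDR r2, [r0]: r2=M[216]=14
after OR r4, r4, r2: r4=(-1)|14=-1
after ADD r2, r2, r5: r2=14+6=20
after ADD r2, r2, r5: r2=20+6=26
after ADD r0, r0, #4: r0=216+4=220
after SUB r5, r5, #2: r5=6-2=4
CMP r5, #0  (cmp 4,0)
BGT body: taken
after LDR r2, [r0]: r2=M[220]=9
after OR r4, r4, r2: r4=(-1)|9=-1
after ADD r2, r2, r5: r2=9+4=13
after ADD r2, r2, r5: r2=13+4=17
after ADD r0, r0, #4: r0=220+4=224
after SUB r5, r5, #2: r5=4-2=2
CMP r5, #0  (cmp 2,0)
BGT body: taken
after LDR r2, [r0]: r2=M[224]=23
after OR r4, r4, r2: r4=(-1)|23=-1
after ADD r2, r2, r5: r2=23+2=25
after ADD r2, r2, r5: r2=25+2=27
after ADD r0, r0, #4: r0=224+4=228
after SUB r5, r5, #2: r5=2-2=0
CMP r5, #0  (cmp 0,0)
BGT body: not taken
after MUL r4, r4, #6: r4=(-1)*6=-6
STR r4, [204] → M[204]=-6
halt.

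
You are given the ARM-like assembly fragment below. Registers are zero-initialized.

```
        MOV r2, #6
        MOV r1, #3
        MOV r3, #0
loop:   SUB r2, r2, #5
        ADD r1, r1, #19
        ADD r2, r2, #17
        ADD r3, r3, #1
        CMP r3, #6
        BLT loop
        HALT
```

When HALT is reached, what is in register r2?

78

r2=6
r1=3
r3=0
r2=6-5=1
r1=3+19=22
r2=1+17=18
r3=0+1=1
CMP r3, #6  (cmp 1,6)
BLT loop: taken
r2=18-5=13
r1=22+19=41
r2=13+17=30
r3=1+1=2
CMP r3, #6  (cmp 2,6)
BLT loop: taken
r2=30-5=25
r1=41+19=60
r2=25+17=42
r3=2+1=3
CMP r3, #6  (cmp 3,6)
BLT loop: taken
r2=42-5=37
r1=60+19=79
r2=37+17=54
r3=3+1=4
CMP r3, #6  (cmp 4,6)
BLT loop: taken
r2=54-5=49
r1=79+19=98
r2=49+17=66
r3=4+1=5
CMP r3, #6  (cmp 5,6)
BLT loop: taken
r2=66-5=61
r1=98+19=117
r2=61+17=78
r3=5+1=6
CMP r3, #6  (cmp 6,6)
BLT loop: not taken
halt.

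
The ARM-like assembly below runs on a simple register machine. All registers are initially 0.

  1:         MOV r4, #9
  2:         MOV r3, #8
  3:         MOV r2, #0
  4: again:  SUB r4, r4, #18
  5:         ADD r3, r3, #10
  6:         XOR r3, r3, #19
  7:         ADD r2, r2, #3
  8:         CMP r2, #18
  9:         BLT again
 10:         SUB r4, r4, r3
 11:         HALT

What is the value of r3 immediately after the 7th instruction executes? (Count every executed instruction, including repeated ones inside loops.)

after MOV r4, #9: r4=9
after MOV r3, #8: r3=8
after MOV r2, #0: r2=0
after SUB r4, r4, #18: r4=9-18=-9
after ADD r3, r3, #10: r3=8+10=18
after XOR r3, r3, #19: r3=18^19=1
after ADD r2, r2, #3: r2=0+3=3
After step 7: r3 = 1.

1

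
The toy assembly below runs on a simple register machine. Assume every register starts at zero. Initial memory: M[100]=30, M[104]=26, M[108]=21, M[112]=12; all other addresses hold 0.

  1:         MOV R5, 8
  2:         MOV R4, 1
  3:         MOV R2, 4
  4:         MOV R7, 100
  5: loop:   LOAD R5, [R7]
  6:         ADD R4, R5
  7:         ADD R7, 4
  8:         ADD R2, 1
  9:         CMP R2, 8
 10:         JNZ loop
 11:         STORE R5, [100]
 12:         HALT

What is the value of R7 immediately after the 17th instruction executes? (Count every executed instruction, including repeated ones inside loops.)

MOV R5, 8 → R5=8
MOV R4, 1 → R4=1
MOV R2, 4 → R2=4
MOV R7, 100 → R7=100
LOAD R5, [R7] → R5=M[100]=30
ADD R4, R5 → R4=1+30=31
ADD R7, 4 → R7=100+4=104
ADD R2, 1 → R2=4+1=5
CMP R2, 8  (cmp 5,8)
JNZ loop: taken
LOAD R5, [R7] → R5=M[104]=26
ADD R4, R5 → R4=31+26=57
ADD R7, 4 → R7=104+4=108
ADD R2, 1 → R2=5+1=6
CMP R2, 8  (cmp 6,8)
JNZ loop: taken
LOAD R5, [R7] → R5=M[108]=21
After step 17: R7 = 108.

108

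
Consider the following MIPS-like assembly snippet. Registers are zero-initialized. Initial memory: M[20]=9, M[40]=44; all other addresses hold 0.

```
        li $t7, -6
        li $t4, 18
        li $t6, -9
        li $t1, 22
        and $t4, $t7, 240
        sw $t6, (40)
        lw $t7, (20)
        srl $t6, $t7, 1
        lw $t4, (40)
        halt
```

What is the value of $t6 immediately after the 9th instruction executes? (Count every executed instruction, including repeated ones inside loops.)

4

$t7=-6
$t4=18
$t6=-9
$t1=22
$t4=(-6)&240=240
sw $t6, (40) → M[40]=-9
$t7=M[20]=9
$t6=9>>1=4
$t4=M[40]=-9
After step 9: $t6 = 4.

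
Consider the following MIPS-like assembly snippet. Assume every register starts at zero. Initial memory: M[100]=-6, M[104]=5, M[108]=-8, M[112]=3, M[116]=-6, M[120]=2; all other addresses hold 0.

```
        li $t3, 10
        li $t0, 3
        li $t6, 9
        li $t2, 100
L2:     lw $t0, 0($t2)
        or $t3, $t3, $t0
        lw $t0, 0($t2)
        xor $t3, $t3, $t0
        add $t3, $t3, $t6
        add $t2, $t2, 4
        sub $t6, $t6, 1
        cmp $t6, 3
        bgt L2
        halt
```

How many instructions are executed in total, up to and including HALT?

59

li $t3, 10 → $t3=10
li $t0, 3 → $t0=3
li $t6, 9 → $t6=9
li $t2, 100 → $t2=100
lw $t0, 0($t2) → $t0=M[100]=-6
or $t3, $t3, $t0 → $t3=10|(-6)=-6
lw $t0, 0($t2) → $t0=M[100]=-6
xor $t3, $t3, $t0 → $t3=(-6)^(-6)=0
add $t3, $t3, $t6 → $t3=0+9=9
add $t2, $t2, 4 → $t2=100+4=104
sub $t6, $t6, 1 → $t6=9-1=8
cmp $t6, 3  (cmp 8,3)
bgt L2: taken
lw $t0, 0($t2) → $t0=M[104]=5
or $t3, $t3, $t0 → $t3=9|5=13
lw $t0, 0($t2) → $t0=M[104]=5
xor $t3, $t3, $t0 → $t3=13^5=8
add $t3, $t3, $t6 → $t3=8+8=16
add $t2, $t2, 4 → $t2=104+4=108
sub $t6, $t6, 1 → $t6=8-1=7
cmp $t6, 3  (cmp 7,3)
bgt L2: taken
lw $t0, 0($t2) → $t0=M[108]=-8
or $t3, $t3, $t0 → $t3=16|(-8)=-8
lw $t0, 0($t2) → $t0=M[108]=-8
xor $t3, $t3, $t0 → $t3=(-8)^(-8)=0
add $t3, $t3, $t6 → $t3=0+7=7
add $t2, $t2, 4 → $t2=108+4=112
sub $t6, $t6, 1 → $t6=7-1=6
cmp $t6, 3  (cmp 6,3)
bgt L2: taken
lw $t0, 0($t2) → $t0=M[112]=3
or $t3, $t3, $t0 → $t3=7|3=7
lw $t0, 0($t2) → $t0=M[112]=3
xor $t3, $t3, $t0 → $t3=7^3=4
add $t3, $t3, $t6 → $t3=4+6=10
add $t2, $t2, 4 → $t2=112+4=116
sub $t6, $t6, 1 → $t6=6-1=5
cmp $t6, 3  (cmp 5,3)
bgt L2: taken
lw $t0, 0($t2) → $t0=M[116]=-6
or $t3, $t3, $t0 → $t3=10|(-6)=-6
lw $t0, 0($t2) → $t0=M[116]=-6
xor $t3, $t3, $t0 → $t3=(-6)^(-6)=0
add $t3, $t3, $t6 → $t3=0+5=5
add $t2, $t2, 4 → $t2=116+4=120
sub $t6, $t6, 1 → $t6=5-1=4
cmp $t6, 3  (cmp 4,3)
bgt L2: taken
lw $t0, 0($t2) → $t0=M[120]=2
or $t3, $t3, $t0 → $t3=5|2=7
lw $t0, 0($t2) → $t0=M[120]=2
xor $t3, $t3, $t0 → $t3=7^2=5
add $t3, $t3, $t6 → $t3=5+4=9
add $t2, $t2, 4 → $t2=120+4=124
sub $t6, $t6, 1 → $t6=4-1=3
cmp $t6, 3  (cmp 3,3)
bgt L2: not taken
halt.
Total executed instructions: 59.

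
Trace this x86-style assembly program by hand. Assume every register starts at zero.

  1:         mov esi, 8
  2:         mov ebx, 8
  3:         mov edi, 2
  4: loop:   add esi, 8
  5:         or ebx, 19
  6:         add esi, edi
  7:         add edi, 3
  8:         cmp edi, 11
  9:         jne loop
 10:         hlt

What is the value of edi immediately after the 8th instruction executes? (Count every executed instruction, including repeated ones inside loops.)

5

mov esi, 8 → esi=8
mov ebx, 8 → ebx=8
mov edi, 2 → edi=2
add esi, 8 → esi=8+8=16
or ebx, 19 → ebx=8|19=27
add esi, edi → esi=16+2=18
add edi, 3 → edi=2+3=5
cmp edi, 11  (cmp 5,11)
After step 8: edi = 5.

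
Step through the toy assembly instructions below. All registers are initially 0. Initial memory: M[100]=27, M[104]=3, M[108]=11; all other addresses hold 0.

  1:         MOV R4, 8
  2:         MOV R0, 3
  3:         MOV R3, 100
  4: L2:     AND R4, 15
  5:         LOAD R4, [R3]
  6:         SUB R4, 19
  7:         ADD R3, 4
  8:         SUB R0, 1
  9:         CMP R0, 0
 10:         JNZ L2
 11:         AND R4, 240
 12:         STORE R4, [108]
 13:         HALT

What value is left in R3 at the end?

112

R4=8
R0=3
R3=100
R4=8&15=8
R4=M[100]=27
R4=27-19=8
R3=100+4=104
R0=3-1=2
CMP R0, 0  (cmp 2,0)
JNZ L2: taken
R4=8&15=8
R4=M[104]=3
R4=3-19=-16
R3=104+4=108
R0=2-1=1
CMP R0, 0  (cmp 1,0)
JNZ L2: taken
R4=(-16)&15=0
R4=M[108]=11
R4=11-19=-8
R3=108+4=112
R0=1-1=0
CMP R0, 0  (cmp 0,0)
JNZ L2: not taken
R4=(-8)&240=240
STORE R4, [108] → M[108]=240
halt.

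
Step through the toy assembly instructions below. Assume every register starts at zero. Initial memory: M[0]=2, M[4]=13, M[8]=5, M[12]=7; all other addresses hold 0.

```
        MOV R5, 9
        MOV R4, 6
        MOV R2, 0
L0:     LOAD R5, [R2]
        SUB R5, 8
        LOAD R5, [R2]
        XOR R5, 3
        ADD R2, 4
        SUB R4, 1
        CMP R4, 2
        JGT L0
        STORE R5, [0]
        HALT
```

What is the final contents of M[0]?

4

MOV R5, 9 → R5=9
MOV R4, 6 → R4=6
MOV R2, 0 → R2=0
LOAD R5, [R2] → R5=M[0]=2
SUB R5, 8 → R5=2-8=-6
LOAD R5, [R2] → R5=M[0]=2
XOR R5, 3 → R5=2^3=1
ADD R2, 4 → R2=0+4=4
SUB R4, 1 → R4=6-1=5
CMP R4, 2  (cmp 5,2)
JGT L0: taken
LOAD R5, [R2] → R5=M[4]=13
SUB R5, 8 → R5=13-8=5
LOAD R5, [R2] → R5=M[4]=13
XOR R5, 3 → R5=13^3=14
ADD R2, 4 → R2=4+4=8
SUB R4, 1 → R4=5-1=4
CMP R4, 2  (cmp 4,2)
JGT L0: taken
LOAD R5, [R2] → R5=M[8]=5
SUB R5, 8 → R5=5-8=-3
LOAD R5, [R2] → R5=M[8]=5
XOR R5, 3 → R5=5^3=6
ADD R2, 4 → R2=8+4=12
SUB R4, 1 → R4=4-1=3
CMP R4, 2  (cmp 3,2)
JGT L0: taken
LOAD R5, [R2] → R5=M[12]=7
SUB R5, 8 → R5=7-8=-1
LOAD R5, [R2] → R5=M[12]=7
XOR R5, 3 → R5=7^3=4
ADD R2, 4 → R2=12+4=16
SUB R4, 1 → R4=3-1=2
CMP R4, 2  (cmp 2,2)
JGT L0: not taken
STORE R5, [0] → M[0]=4
halt.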